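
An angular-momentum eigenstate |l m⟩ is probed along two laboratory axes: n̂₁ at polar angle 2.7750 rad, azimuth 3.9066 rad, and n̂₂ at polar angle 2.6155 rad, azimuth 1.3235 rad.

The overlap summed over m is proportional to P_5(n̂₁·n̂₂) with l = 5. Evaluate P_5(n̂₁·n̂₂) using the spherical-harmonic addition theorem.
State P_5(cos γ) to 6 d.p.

-0.280605

Term-by-term m-sum for l=5 (normalisation 4π/11 = 1.142397):
  m=-5: Y*=+0.002129+0.001734i  Y=+0.013999-0.004863i  product +0.000038+0.000014i
  m=-4: Y*=+0.022542-0.001843i  Y=-0.044338-0.067436i  product -0.001124-0.001438i
  m=-3: Y*=+0.072236-0.081663i  Y=-0.169615+0.185056i  product +0.002860+0.027219i
  m=-2: Y*=-0.013381-0.327922i  Y=+0.404490+0.218142i  product +0.066121-0.135560i
  m=-1: Y*=-0.393310-0.377588i  Y=+0.089555-0.354722i  product -0.169162+0.105701i
  m=+0: Y*=-0.201458-0.000000i  Y=+0.213922+0.000000i  product -0.043096-0.000000i
  m=+1: Y*=+0.393310-0.377588i  Y=-0.089555-0.354722i  product -0.169162-0.105701i
  m=+2: Y*=-0.013381+0.327922i  Y=+0.404490-0.218142i  product +0.066121+0.135560i
  m=+3: Y*=-0.072236-0.081663i  Y=+0.169615+0.185056i  product +0.002860-0.027219i
  m=+4: Y*=+0.022542+0.001843i  Y=-0.044338+0.067436i  product -0.001124+0.001438i
  m=+5: Y*=-0.002129+0.001734i  Y=-0.013999-0.004863i  product +0.000038-0.000014i
Accumulated sum -0.245628+0.000000i; after 4π/(2l+1) scaling, -0.280605+0.000000i ⇒ P_5 = -0.280605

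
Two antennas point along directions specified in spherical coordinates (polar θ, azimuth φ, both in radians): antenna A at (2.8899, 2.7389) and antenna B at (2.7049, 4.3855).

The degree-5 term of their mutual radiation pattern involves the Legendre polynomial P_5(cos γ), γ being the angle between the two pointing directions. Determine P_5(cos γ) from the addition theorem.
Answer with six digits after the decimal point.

Addition theorem: P_5(cos γ) = (4π/11) Σ_m Y*_{lm}(Ω₁) Y_{lm}(Ω₂), m = −5…5:
  m=-5: (0.000190, 0.000402) × (-0.006269, -0.000400) = (-0.000001, -0.000003)  (running Σ = (-0.000001, -0.000003))
  m=-4: (0.000219, 0.005464) × (-0.011074, -0.041092) = (0.000222, -0.000069)  (running Σ = (0.000221, -0.000072))
  m=-3: (-0.014110, 0.037178) × (0.138961, -0.093068) = (0.001499, 0.006480)  (running Σ = (0.001721, 0.006407))
  m=-2: (-0.127940, 0.133160) × (0.319107, 0.244495) = (-0.073384, 0.011212)  (running Σ = (-0.071663, 0.017619))
  m=-1: (-0.465557, 0.198314) × (-0.159339, 0.469955) = (-0.019017, -0.250390)  (running Σ = (-0.090680, -0.232771))
  m=0: (-0.540172, -0.000000) × (0.000157, 0.000000) = (-0.000085, -0.000000)  (running Σ = (-0.090765, -0.232771))
  m=1: (0.465557, 0.198314) × (0.159339, 0.469955) = (-0.019017, 0.250390)  (running Σ = (-0.109782, 0.017619))
  m=2: (-0.127940, -0.133160) × (0.319107, -0.244495) = (-0.073384, -0.011212)  (running Σ = (-0.183165, 0.006407))
  m=3: (0.014110, 0.037178) × (-0.138961, -0.093068) = (0.001499, -0.006480)  (running Σ = (-0.181666, -0.000072))
  m=4: (0.000219, -0.005464) × (-0.011074, 0.041092) = (0.000222, 0.000069)  (running Σ = (-0.181444, -0.000003))
  m=5: (-0.000190, 0.000402) × (0.006269, -0.000400) = (-0.000001, 0.000003)  (running Σ = (-0.181445, 0.000000))
Σ over m = (-0.181445, 0.000000); ×(4π/11) → (-0.207282, 0.000000). Real part: -0.207282

-0.207282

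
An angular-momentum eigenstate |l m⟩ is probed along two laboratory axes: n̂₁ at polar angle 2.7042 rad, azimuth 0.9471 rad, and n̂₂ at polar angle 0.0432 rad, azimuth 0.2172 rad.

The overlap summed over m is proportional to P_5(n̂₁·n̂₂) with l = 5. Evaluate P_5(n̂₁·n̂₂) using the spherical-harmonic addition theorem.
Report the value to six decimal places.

0.094226

Summing Y*_{l m}(θ₁,φ₁)·Y_{l m}(θ₂,φ₂) over m ∈ [−5, 5]; prefactor 4π/(2·5+1) = 1.142397:
  m=-5: Y*=(0.000146, -0.006327)  Y=(0.000000, -0.000000)  product (-0.000000, -0.000000)
  m=-4: Y*=(0.034155, 0.025793)  Y=(0.000003, -0.000004)  product (0.000000, -0.000000)
  m=-3: Y*=(-0.160362, 0.049657)  Y=(0.000177, -0.000135)  product (-0.000022, 0.000030)
  m=-2: Y*=(0.127956, -0.381762)  Y=(0.005713, -0.002651)  product (-0.000281, -0.002520)
  m=-1: Y*=(0.289383, 0.402198)  Y=(0.107351, -0.023690)  product (0.040594, 0.036321)
  m=+0: Y*=(0.002058, -0.000000)  Y=(0.922552, 0.000000)  product (0.001899, 0.000000)
  m=+1: Y*=(-0.289383, 0.402198)  Y=(-0.107351, -0.023690)  product (0.040594, -0.036321)
  m=+2: Y*=(0.127956, 0.381762)  Y=(0.005713, 0.002651)  product (-0.000281, 0.002520)
  m=+3: Y*=(0.160362, 0.049657)  Y=(-0.000177, -0.000135)  product (-0.000022, -0.000030)
  m=+4: Y*=(0.034155, -0.025793)  Y=(0.000003, 0.000004)  product (0.000000, 0.000000)
  m=+5: Y*=(-0.000146, -0.006327)  Y=(-0.000000, -0.000000)  product (-0.000000, 0.000000)
Σ over m = (0.082481, 0.000000); ×(4π/11) → (0.094226, 0.000000). Real part: 0.094226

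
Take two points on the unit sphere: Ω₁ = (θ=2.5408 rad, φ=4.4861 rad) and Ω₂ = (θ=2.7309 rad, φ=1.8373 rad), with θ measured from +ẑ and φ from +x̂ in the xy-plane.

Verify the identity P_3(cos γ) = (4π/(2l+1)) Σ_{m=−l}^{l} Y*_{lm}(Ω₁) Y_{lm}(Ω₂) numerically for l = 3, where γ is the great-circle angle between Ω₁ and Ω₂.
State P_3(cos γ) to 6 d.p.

Term-by-term m-sum for l=3 (normalisation 4π/7 = 1.795196):
  [-3]  conj(Y_{3,-3})(Ω₁) = (0.047326, 0.058659) ; Y_{3,-3}(Ω₂) = (0.019038, 0.018508) ; Δ = (-0.000185, 0.001993)
  [-2]  conj(Y_{3,-2})(Ω₁) = (0.242275, -0.117803) ; Y_{3,-2}(Ω₂) = (0.128636, -0.075891) ; Δ = (0.022225, -0.033540)
  [-1]  conj(Y_{3,-1})(Ω₁) = (-0.098465, -0.427676) ; Y_{3,-1}(Ω₂) = (-0.108841, -0.398689) ; Δ = (-0.159793, 0.085806)
  [+0]  conj(Y_{3,0})(Ω₁) = (-0.123808, -0.000000) ; Y_{3,0}(Ω₂) = (-0.411607, 0.000000) ; Δ = (0.050960, 0.000000)
  [+1]  conj(Y_{3,1})(Ω₁) = (0.098465, -0.427676) ; Y_{3,1}(Ω₂) = (0.108841, -0.398689) ; Δ = (-0.159793, -0.085806)
  [+2]  conj(Y_{3,2})(Ω₁) = (0.242275, 0.117803) ; Y_{3,2}(Ω₂) = (0.128636, 0.075891) ; Δ = (0.022225, 0.033540)
  [+3]  conj(Y_{3,3})(Ω₁) = (-0.047326, 0.058659) ; Y_{3,3}(Ω₂) = (-0.019038, 0.018508) ; Δ = (-0.000185, -0.001993)
Σ over m = (-0.224544, 0.000000); ×(4π/7) → (-0.403100, 0.000000). Real part: -0.403100

-0.403100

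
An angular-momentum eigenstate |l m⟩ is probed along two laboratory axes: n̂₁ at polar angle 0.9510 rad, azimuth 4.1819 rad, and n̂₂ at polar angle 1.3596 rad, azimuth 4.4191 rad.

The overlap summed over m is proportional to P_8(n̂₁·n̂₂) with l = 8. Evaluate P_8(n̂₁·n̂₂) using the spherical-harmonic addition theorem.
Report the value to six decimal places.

-0.408254

Summing Y*_{l m}(θ₁,φ₁)·Y_{l m}(θ₂,φ₂) over m ∈ [−8, 8]; prefactor 4π/(2·8+1) = 0.739198:
  [-8]  conj(Y_{8,-8})(Ω₁) = -0.044857+0.088642i ; Y_{8,-8}(Ω₂) = -0.301475+0.307493i ; Δ = -0.013733-0.040517i
  [-7]  conj(Y_{8,-7})(Ω₁) = -0.153462-0.238461i ; Y_{8,-7}(Ω₂) = +0.327182+0.171261i ; Δ = -0.009371-0.104302i
  [-6]  conj(Y_{8,-6})(Ω₁) = +0.444305-0.018379i ; Y_{8,-6}(Ω₂) = -0.021057+0.110118i ; Δ = -0.007332+0.049313i
  [-5]  conj(Y_{8,-5})(Ω₁) = -0.163475+0.307115i ; Y_{8,-5}(Ω₂) = +0.354677-0.037146i ; Δ = -0.046573+0.114999i
  [-4]  conj(Y_{8,-4})(Ω₁) = +0.028988+0.047158i ; Y_{8,-4}(Ω₂) = -0.002040-0.004857i ; Δ = +0.000170-0.000237i
  [-3]  conj(Y_{8,-3})(Ω₁) = -0.364609+0.007538i ; Y_{8,-3}(Ω₂) = +0.254952-0.210820i ; Δ = -0.091369+0.078789i
  [-2]  conj(Y_{8,-2})(Ω₁) = +0.068040-0.121692i ; Y_{8,-2}(Ω₂) = -0.047810-0.031775i ; Δ = -0.007120+0.003656i
  [-1]  conj(Y_{8,-1})(Ω₁) = -0.155099-0.264416i ; Y_{8,-1}(Ω₂) = +0.091169-0.301885i ; Δ = -0.093963+0.022716i
  [+0]  conj(Y_{8,0})(Ω₁) = +0.189032-0.000000i ; Y_{8,0}(Ω₂) = -0.072539+0.000000i ; Δ = -0.013712+0.000000i
  [+1]  conj(Y_{8,1})(Ω₁) = +0.155099-0.264416i ; Y_{8,1}(Ω₂) = -0.091169-0.301885i ; Δ = -0.093963-0.022716i
  [+2]  conj(Y_{8,2})(Ω₁) = +0.068040+0.121692i ; Y_{8,2}(Ω₂) = -0.047810+0.031775i ; Δ = -0.007120-0.003656i
  [+3]  conj(Y_{8,3})(Ω₁) = +0.364609+0.007538i ; Y_{8,3}(Ω₂) = -0.254952-0.210820i ; Δ = -0.091369-0.078789i
  [+4]  conj(Y_{8,4})(Ω₁) = +0.028988-0.047158i ; Y_{8,4}(Ω₂) = -0.002040+0.004857i ; Δ = +0.000170+0.000237i
  [+5]  conj(Y_{8,5})(Ω₁) = +0.163475+0.307115i ; Y_{8,5}(Ω₂) = -0.354677-0.037146i ; Δ = -0.046573-0.114999i
  [+6]  conj(Y_{8,6})(Ω₁) = +0.444305+0.018379i ; Y_{8,6}(Ω₂) = -0.021057-0.110118i ; Δ = -0.007332-0.049313i
  [+7]  conj(Y_{8,7})(Ω₁) = +0.153462-0.238461i ; Y_{8,7}(Ω₂) = -0.327182+0.171261i ; Δ = -0.009371+0.104302i
  [+8]  conj(Y_{8,8})(Ω₁) = -0.044857-0.088642i ; Y_{8,8}(Ω₂) = -0.301475-0.307493i ; Δ = -0.013733+0.040517i
Total Σ_m = -0.552294-0.000000i. Multiply by 0.739198: -0.408254-0.000000i. P_8(cos γ) = -0.408254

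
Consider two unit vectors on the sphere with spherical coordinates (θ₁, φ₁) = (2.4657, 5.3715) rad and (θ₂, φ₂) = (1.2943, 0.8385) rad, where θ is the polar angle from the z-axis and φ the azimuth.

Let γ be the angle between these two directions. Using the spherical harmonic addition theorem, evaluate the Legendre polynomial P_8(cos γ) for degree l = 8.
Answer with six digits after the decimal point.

Expand P_8 via completeness: Σ_{m} conj(Y_{8,m}) at Ω₁ times Y_{8,m} at Ω₂ —
  m=-8: Y*=0.00643 - 0.01024j  Y=0.34451 - 0.15584j  product 0.00062 - 0.00453j
  m=-7: Y*=-0.06003 + 0.00594j  Y=0.39299 + 0.17253j  product -0.02461 - 0.00802j
  m=-6: Y*=0.12607 + 0.13325j  Y=0.01101 + 0.03339j  product -0.00306 + 0.00568j
  m=-5: Y*=0.05714 - 0.36819j  Y=0.17102 - 0.29878j  product -0.10023 - 0.08004j
  m=-4: Y*=-0.41960 + 0.23204j  Y=0.16331 - 0.03522j  product -0.06035 + 0.05267j
  m=-3: Y*=0.24863 + 0.10704j  Y=-0.22003 - 0.15911j  product -0.03767 - 0.06311j
  m=-2: Y*=0.05194 + 0.20127j  Y=-0.02292 - 0.21498j  product 0.04208 - 0.01578j
  m=-1: Y*=0.23687 - 0.30576j  Y=-0.15666 + 0.17425j  product 0.01617 + 0.08918j
  m=+0: Y*=0.09127 + 0.00000j  Y=-0.22885 + 0.00000j  product -0.02089 + 0.00000j
  m=+1: Y*=-0.23687 - 0.30576j  Y=0.15666 + 0.17425j  product 0.01617 - 0.08918j
  m=+2: Y*=0.05194 - 0.20127j  Y=-0.02292 + 0.21498j  product 0.04208 + 0.01578j
  m=+3: Y*=-0.24863 + 0.10704j  Y=0.22003 - 0.15911j  product -0.03767 + 0.06311j
  m=+4: Y*=-0.41960 - 0.23204j  Y=0.16331 + 0.03522j  product -0.06035 - 0.05267j
  m=+5: Y*=-0.05714 - 0.36819j  Y=-0.17102 - 0.29878j  product -0.10023 + 0.08004j
  m=+6: Y*=0.12607 - 0.13325j  Y=0.01101 - 0.03339j  product -0.00306 - 0.00568j
  m=+7: Y*=0.06003 + 0.00594j  Y=-0.39299 + 0.17253j  product -0.02461 + 0.00802j
  m=+8: Y*=0.00643 + 0.01024j  Y=0.34451 + 0.15584j  product 0.00062 + 0.00453j
Total Σ_m = -0.35502 + 0.00000j. Multiply by 0.739198: -0.26243 + 0.00000j. P_8(cos γ) = -0.262430

-0.262430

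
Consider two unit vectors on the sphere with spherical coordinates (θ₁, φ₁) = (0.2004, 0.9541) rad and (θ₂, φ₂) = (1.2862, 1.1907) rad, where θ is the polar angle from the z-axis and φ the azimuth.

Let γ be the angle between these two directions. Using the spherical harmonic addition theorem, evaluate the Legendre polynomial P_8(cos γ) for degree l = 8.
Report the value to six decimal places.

Expand P_8 via completeness: Σ_{m} conj(Y_{8,m}) at Ω₁ times Y_{8,m} at Ω₂ —
  m=-8: Y*=+0.000000+0.000001i  Y=-0.369244+0.037355i  product -0.000000-0.000000i
  m=-7: Y*=+0.000023+0.000010i  Y=-0.200893-0.385016i  product -0.000001-0.000011i
  m=-6: Y*=+0.000266-0.000166i  Y=+0.034988-0.040724i  product +0.000003-0.000017i
  m=-5: Y*=+0.000165-0.002836i  Y=-0.319747-0.109409i  product -0.000363+0.000889i
  m=-4: Y*=-0.014923-0.011940i  Y=-0.009340-0.185114i  product -0.002071+0.002874i
  m=-3: Y*=-0.090869+0.026060i  Y=-0.235015+0.107927i  product +0.018543-0.015932i
  m=-2: Y*=-0.107748+0.307133i  Y=-0.168564-0.160274i  product +0.067388-0.034503i
  m=-1: Y*=+0.389972+0.550083i  Y=-0.081097+0.202983i  product -0.143283+0.034548i
  m=+0: Y*=+0.461496-0.000000i  Y=-0.244416+0.000000i  product -0.112797+0.000000i
  m=+1: Y*=-0.389972+0.550083i  Y=+0.081097+0.202983i  product -0.143283-0.034548i
  m=+2: Y*=-0.107748-0.307133i  Y=-0.168564+0.160274i  product +0.067388+0.034503i
  m=+3: Y*=+0.090869+0.026060i  Y=+0.235015+0.107927i  product +0.018543+0.015932i
  m=+4: Y*=-0.014923+0.011940i  Y=-0.009340+0.185114i  product -0.002071-0.002874i
  m=+5: Y*=-0.000165-0.002836i  Y=+0.319747-0.109409i  product -0.000363-0.000889i
  m=+6: Y*=+0.000266+0.000166i  Y=+0.034988+0.040724i  product +0.000003+0.000017i
  m=+7: Y*=-0.000023+0.000010i  Y=+0.200893-0.385016i  product -0.000001+0.000011i
  m=+8: Y*=+0.000000-0.000001i  Y=-0.369244-0.037355i  product -0.000000+0.000000i
Accumulated sum -0.232366+0.000000i; after 4π/(2l+1) scaling, -0.171765+0.000000i ⇒ P_8 = -0.171765

-0.171765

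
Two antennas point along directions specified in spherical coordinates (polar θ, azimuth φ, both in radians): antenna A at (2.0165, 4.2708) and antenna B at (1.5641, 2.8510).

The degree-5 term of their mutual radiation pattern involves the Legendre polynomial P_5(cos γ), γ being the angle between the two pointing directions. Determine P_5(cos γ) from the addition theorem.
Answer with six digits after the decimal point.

0.228887

Term-by-term m-sum for l=5 (normalisation 4π/11 = 1.142397):
  [-5]  conj(Y_{5,-5})(Ω₁) = -0.22313 + 0.16514j ; Y_{5,-5}(Ω₂) = -0.05456 - 0.46086j ; Δ = 0.08828 + 0.09382j
  [-4]  conj(Y_{5,-4})(Ω₁) = 0.08150 + 0.41141j ; Y_{5,-4}(Ω₂) = 0.00390 + 0.00902j ; Δ = -0.00339 + 0.00234j
  [-3]  conj(Y_{5,-3})(Ω₁) = 0.16578 + 0.04163j ; Y_{5,-3}(Ω₂) = 0.22250 + 0.26469j ; Δ = 0.02587 + 0.05314j
  [-2]  conj(Y_{5,-2})(Ω₁) = -0.16705 + 0.20339j ; Y_{5,-2}(Ω₂) = -0.00948 - 0.00623j ; Δ = 0.00285 - 0.00089j
  [-1]  conj(Y_{5,-1})(Ω₁) = 0.10826 + 0.22900j ; Y_{5,-1}(Ω₂) = -0.30665 - 0.09171j ; Δ = -0.01220 - 0.08015j
  [+0]  conj(Y_{5,0})(Ω₁) = -0.21008 + 0.00000j ; Y_{5,0}(Ω₂) = 0.01174 + 0.00000j ; Δ = -0.00247 + 0.00000j
  [+1]  conj(Y_{5,1})(Ω₁) = -0.10826 + 0.22900j ; Y_{5,1}(Ω₂) = 0.30665 - 0.09171j ; Δ = -0.01220 + 0.08015j
  [+2]  conj(Y_{5,2})(Ω₁) = -0.16705 - 0.20339j ; Y_{5,2}(Ω₂) = -0.00948 + 0.00623j ; Δ = 0.00285 + 0.00089j
  [+3]  conj(Y_{5,3})(Ω₁) = -0.16578 + 0.04163j ; Y_{5,3}(Ω₂) = -0.22250 + 0.26469j ; Δ = 0.02587 - 0.05314j
  [+4]  conj(Y_{5,4})(Ω₁) = 0.08150 - 0.41141j ; Y_{5,4}(Ω₂) = 0.00390 - 0.00902j ; Δ = -0.00339 - 0.00234j
  [+5]  conj(Y_{5,5})(Ω₁) = 0.22313 + 0.16514j ; Y_{5,5}(Ω₂) = 0.05456 - 0.46086j ; Δ = 0.08828 - 0.09382j
Σ over m = 0.20036 + 0.00000j; ×(4π/11) → 0.22889 + 0.00000j. Real part: 0.228887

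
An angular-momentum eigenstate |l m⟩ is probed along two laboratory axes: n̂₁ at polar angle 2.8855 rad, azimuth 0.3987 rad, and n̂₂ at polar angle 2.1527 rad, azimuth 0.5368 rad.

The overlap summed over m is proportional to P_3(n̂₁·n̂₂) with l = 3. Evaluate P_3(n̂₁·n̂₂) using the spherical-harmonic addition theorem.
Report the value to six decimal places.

-0.093569

Addition theorem: P_3(cos γ) = (4π/7) Σ_m Y*_{lm}(Ω₁) Y_{lm}(Ω₂), m = −3…3:
  [-3]  conj(Y_{3,-3})(Ω₁) = (0.002482, 0.006310) ; Y_{3,-3}(Ω₂) = (-0.009632, -0.243075) ; Δ = (0.001510, -0.000664)
  [-2]  conj(Y_{3,-2})(Ω₁) = (-0.044313, -0.045390) ; Y_{3,-2}(Ω₂) = (-0.186980, 0.344558) ; Δ = (0.023925, -0.006781)
  [-1]  conj(Y_{3,-1})(Ω₁) = (0.277564, 0.116927) ; Y_{3,-1}(Ω₂) = (0.118418, -0.070469) ; Δ = (0.041108, -0.005713)
  [+0]  conj(Y_{3,0})(Ω₁) = (-0.606197, -0.000000) ; Y_{3,0}(Ω₂) = (0.305525, 0.000000) ; Δ = (-0.185209, -0.000000)
  [+1]  conj(Y_{3,1})(Ω₁) = (-0.277564, 0.116927) ; Y_{3,1}(Ω₂) = (-0.118418, -0.070469) ; Δ = (0.041108, 0.005713)
  [+2]  conj(Y_{3,2})(Ω₁) = (-0.044313, 0.045390) ; Y_{3,2}(Ω₂) = (-0.186980, -0.344558) ; Δ = (0.023925, 0.006781)
  [+3]  conj(Y_{3,3})(Ω₁) = (-0.002482, 0.006310) ; Y_{3,3}(Ω₂) = (0.009632, -0.243075) ; Δ = (0.001510, 0.000664)
Σ over m = (-0.052122, -0.000000); ×(4π/7) → (-0.093569, -0.000000). Real part: -0.093569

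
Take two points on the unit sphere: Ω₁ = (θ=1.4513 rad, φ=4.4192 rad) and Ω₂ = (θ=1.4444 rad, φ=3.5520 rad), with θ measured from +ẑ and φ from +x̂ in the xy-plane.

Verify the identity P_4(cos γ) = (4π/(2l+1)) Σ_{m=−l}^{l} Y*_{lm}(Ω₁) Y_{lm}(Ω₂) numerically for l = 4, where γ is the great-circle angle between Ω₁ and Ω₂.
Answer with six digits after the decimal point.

Expand P_4 via completeness: Σ_{m} conj(Y_{4,m}) at Ω₁ times Y_{4,m} at Ω₂ —
  m=-4: 0.16669 - 0.39642j × -0.03033 - 0.42751j = -0.17453 - 0.05924j  (running Σ = -0.17453 - 0.05924j)
  m=-3: 0.11252 + 0.09310j × -0.05131 + 0.14524j = -0.01930 + 0.01157j  (running Σ = -0.19383 - 0.04767j)
  m=-2: 0.24736 - 0.16432j × -0.19943 + 0.21409j = -0.01415 + 0.08573j  (running Σ = -0.20798 + 0.03806j)
  m=-1: 0.04694 + 0.15549j × 0.15671 - 0.06819j = 0.01796 + 0.02117j  (running Σ = -0.19002 + 0.05922j)
  m=0: 0.27300 + 0.00000j × 0.26786 + 0.00000j = 0.07313 + 0.00000j  (running Σ = -0.11689 + 0.05922j)
  m=1: -0.04694 + 0.15549j × -0.15671 - 0.06819j = 0.01796 - 0.02117j  (running Σ = -0.09893 + 0.03806j)
  m=2: 0.24736 + 0.16432j × -0.19943 - 0.21409j = -0.01415 - 0.08573j  (running Σ = -0.11309 - 0.04767j)
  m=3: -0.11252 + 0.09310j × 0.05131 + 0.14524j = -0.01930 - 0.01157j  (running Σ = -0.13238 - 0.05924j)
  m=4: 0.16669 + 0.39642j × -0.03033 + 0.42751j = -0.17453 + 0.05924j  (running Σ = -0.30691 + 0.00000j)
Accumulated sum -0.30691 + 0.00000j; after 4π/(2l+1) scaling, -0.42853 + 0.00000j ⇒ P_4 = -0.428528

-0.428528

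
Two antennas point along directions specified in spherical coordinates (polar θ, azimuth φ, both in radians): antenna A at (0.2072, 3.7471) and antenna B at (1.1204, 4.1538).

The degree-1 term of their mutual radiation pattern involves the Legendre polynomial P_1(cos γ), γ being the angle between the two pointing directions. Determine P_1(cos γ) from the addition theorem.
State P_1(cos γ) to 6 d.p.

Summing Y*_{l m}(θ₁,φ₁)·Y_{l m}(θ₂,φ₂) over m ∈ [−1, 1]; prefactor 4π/(2·1+1) = 4.188790:
  [-1]  conj(Y_{1,-1})(Ω₁) = -0.05844 - 0.04045j ; Y_{1,-1}(Ω₂) = -0.16485 + 0.26376j ; Δ = 0.02030 - 0.00875j
  [+0]  conj(Y_{1,0})(Ω₁) = 0.47815 + 0.00000j ; Y_{1,0}(Ω₂) = 0.21270 + 0.00000j ; Δ = 0.10170 + 0.00000j
  [+1]  conj(Y_{1,1})(Ω₁) = 0.05844 - 0.04045j ; Y_{1,1}(Ω₂) = 0.16485 + 0.26376j ; Δ = 0.02030 + 0.00875j
Σ over m = 0.14231 + 0.00000j; ×(4π/3) → 0.59611 + 0.00000j. Real part: 0.596109

0.596109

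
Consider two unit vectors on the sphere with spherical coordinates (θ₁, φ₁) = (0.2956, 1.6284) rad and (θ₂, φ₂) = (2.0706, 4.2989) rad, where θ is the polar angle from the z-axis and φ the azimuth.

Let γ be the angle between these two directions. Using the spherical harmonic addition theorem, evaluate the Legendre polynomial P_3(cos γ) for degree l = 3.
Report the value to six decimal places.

0.221327

Addition theorem: P_3(cos γ) = (4π/7) Σ_m Y*_{lm}(Ω₁) Y_{lm}(Ω₂), m = −3…3:
  m=-3: Y*=+0.001774-0.010161i  Y=+0.266830-0.091494i  product -0.000456-0.002874i
  m=-2: Y*=-0.082418-0.009537i  Y=+0.255466+0.277646i  product -0.018407-0.025319i
  m=-1: Y*=-0.019381+0.336081i  Y=-0.016915+0.038551i  product -0.012628-0.006432i
  m=+0: Y*=+0.562504-0.000000i  Y=+0.331148+0.000000i  product +0.186272+0.000000i
  m=+1: Y*=+0.019381+0.336081i  Y=+0.016915+0.038551i  product -0.012628+0.006432i
  m=+2: Y*=-0.082418+0.009537i  Y=+0.255466-0.277646i  product -0.018407+0.025319i
  m=+3: Y*=-0.001774-0.010161i  Y=-0.266830-0.091494i  product -0.000456+0.002874i
Σ over m = +0.123289-0.000000i; ×(4π/7) → +0.221327-0.000000i. Real part: 0.221327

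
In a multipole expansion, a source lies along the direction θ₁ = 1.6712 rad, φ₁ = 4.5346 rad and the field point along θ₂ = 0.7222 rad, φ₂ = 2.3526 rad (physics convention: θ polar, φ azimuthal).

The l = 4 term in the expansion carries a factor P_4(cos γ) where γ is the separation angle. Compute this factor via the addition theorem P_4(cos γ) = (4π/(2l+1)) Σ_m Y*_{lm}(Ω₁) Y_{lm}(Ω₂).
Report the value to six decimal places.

-0.209661

Term-by-term m-sum for l=4 (normalisation 4π/9 = 1.396263):
  term(m=-4) = -0.028104+0.023517i   from Y*(Ω₁)=+0.328563-0.283071i, Y(Ω₂)=-0.084490-0.001215i
  term(m=-3) = -0.032374-0.008710i   from Y*(Ω₁)=-0.062830-0.106411i, Y(Ω₂)=+0.193888-0.189751i
  term(m=-2) = +0.045187+0.124413i   from Y*(Ω₁)=+0.288613-0.107180i, Y(Ω₂)=-0.003091+0.429925i
  term(m=-1) = -0.017519+0.025002i   from Y*(Ω₁)=-0.024446-0.136046i, Y(Ω₂)=-0.155610-0.156733i
  term(m=+0) = -0.084540+0.000000i   from Y*(Ω₁)=+0.285845-0.000000i, Y(Ω₂)=-0.295755+0.000000i
  term(m=+1) = -0.017519-0.025002i   from Y*(Ω₁)=+0.024446-0.136046i, Y(Ω₂)=+0.155610-0.156733i
  term(m=+2) = +0.045187-0.124413i   from Y*(Ω₁)=+0.288613+0.107180i, Y(Ω₂)=-0.003091-0.429925i
  term(m=+3) = -0.032374+0.008710i   from Y*(Ω₁)=+0.062830-0.106411i, Y(Ω₂)=-0.193888-0.189751i
  term(m=+4) = -0.028104-0.023517i   from Y*(Ω₁)=+0.328563+0.283071i, Y(Ω₂)=-0.084490+0.001215i
Σ over m = -0.150159-0.000000i; ×(4π/9) → -0.209661-0.000000i. Real part: -0.209661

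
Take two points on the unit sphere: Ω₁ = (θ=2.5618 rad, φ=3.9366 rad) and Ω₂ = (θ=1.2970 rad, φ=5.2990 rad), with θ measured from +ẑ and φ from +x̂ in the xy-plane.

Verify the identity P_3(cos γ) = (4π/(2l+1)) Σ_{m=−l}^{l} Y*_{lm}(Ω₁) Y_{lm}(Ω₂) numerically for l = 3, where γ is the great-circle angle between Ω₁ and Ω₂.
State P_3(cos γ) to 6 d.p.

0.171603

Summing Y*_{l m}(θ₁,φ₁)·Y_{l m}(θ₂,φ₂) over m ∈ [−3, 3]; prefactor 4π/(2·3+1) = 1.795196:
  [-3]  conj(Y_{3,-3})(Ω₁) = (0.049889, -0.047093) ; Y_{3,-3}(Ω₂) = (-0.365683, 0.069963) ; Δ = (-0.014949, 0.020711)
  [-2]  conj(Y_{3,-2})(Ω₁) = (0.004931, -0.256563) ; Y_{3,-2}(Ω₂) = (-0.099169, 0.236153) ; Δ = (0.060099, 0.026608)
  [-1]  conj(Y_{3,-1})(Ω₁) = (-0.309882, -0.315895) ; Y_{3,-1}(Ω₂) = (-0.109272, -0.164403) ; Δ = (-0.018073, 0.085464)
  [+0]  conj(Y_{3,0})(Ω₁) = (-0.155876, -0.000000) ; Y_{3,0}(Ω₂) = (-0.265823, 0.000000) ; Δ = (0.041436, 0.000000)
  [+1]  conj(Y_{3,1})(Ω₁) = (0.309882, -0.315895) ; Y_{3,1}(Ω₂) = (0.109272, -0.164403) ; Δ = (-0.018073, -0.085464)
  [+2]  conj(Y_{3,2})(Ω₁) = (0.004931, 0.256563) ; Y_{3,2}(Ω₂) = (-0.099169, -0.236153) ; Δ = (0.060099, -0.026608)
  [+3]  conj(Y_{3,3})(Ω₁) = (-0.049889, -0.047093) ; Y_{3,3}(Ω₂) = (0.365683, 0.069963) ; Δ = (-0.014949, -0.020711)
Σ over m = (0.095590, 0.000000); ×(4π/7) → (0.171603, 0.000000). Real part: 0.171603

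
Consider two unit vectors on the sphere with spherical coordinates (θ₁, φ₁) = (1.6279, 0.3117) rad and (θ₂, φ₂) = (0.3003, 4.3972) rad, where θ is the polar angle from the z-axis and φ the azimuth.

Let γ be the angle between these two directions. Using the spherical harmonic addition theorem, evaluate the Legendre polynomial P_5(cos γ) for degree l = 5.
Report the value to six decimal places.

-0.328498

Term-by-term m-sum for l=5 (normalisation 4π/11 = 1.142397):
  [-5]  conj(Y_{5,-5})(Ω₁) = (0.005661, 0.460327) ; Y_{5,-5}(Ω₂) = (-0.001051, -0.000005) ; Δ = (-0.000003, -0.000484)
  [-4]  conj(Y_{5,-4})(Ω₁) = (-0.026494, -0.078892) ; Y_{5,-4}(Ω₂) = (0.003275, 0.010223) ; Δ = (0.000720, -0.000529)
  [-3]  conj(Y_{5,-3})(Ω₁) = (-0.198405, -0.268887) ; Y_{5,-3}(Ω₂) = (0.052365, -0.037799) ; Δ = (-0.020553, -0.006581)
  [-2]  conj(Y_{5,-2})(Ω₁) = (0.077510, 0.055734) ; Y_{5,-2}(Ω₂) = (-0.198826, -0.145082) ; Δ = (-0.007325, -0.022327)
  [-1]  conj(Y_{5,-1})(Ω₁) = (0.290540, 0.093613) ; Y_{5,-1}(Ω₂) = (-0.167722, 0.514391) ; Δ = (-0.096884, 0.133750)
  [+0]  conj(Y_{5,0})(Ω₁) = (-0.098603, -0.000000) ; Y_{5,0}(Ω₂) = (0.400199, 0.000000) ; Δ = (-0.039461, -0.000000)
  [+1]  conj(Y_{5,1})(Ω₁) = (-0.290540, 0.093613) ; Y_{5,1}(Ω₂) = (0.167722, 0.514391) ; Δ = (-0.096884, -0.133750)
  [+2]  conj(Y_{5,2})(Ω₁) = (0.077510, -0.055734) ; Y_{5,2}(Ω₂) = (-0.198826, 0.145082) ; Δ = (-0.007325, 0.022327)
  [+3]  conj(Y_{5,3})(Ω₁) = (0.198405, -0.268887) ; Y_{5,3}(Ω₂) = (-0.052365, -0.037799) ; Δ = (-0.020553, 0.006581)
  [+4]  conj(Y_{5,4})(Ω₁) = (-0.026494, 0.078892) ; Y_{5,4}(Ω₂) = (0.003275, -0.010223) ; Δ = (0.000720, 0.000529)
  [+5]  conj(Y_{5,5})(Ω₁) = (-0.005661, 0.460327) ; Y_{5,5}(Ω₂) = (0.001051, -0.000005) ; Δ = (-0.000003, 0.000484)
Total Σ_m = (-0.287552, -0.000000). Multiply by 1.142397: (-0.328498, -0.000000). P_5(cos γ) = -0.328498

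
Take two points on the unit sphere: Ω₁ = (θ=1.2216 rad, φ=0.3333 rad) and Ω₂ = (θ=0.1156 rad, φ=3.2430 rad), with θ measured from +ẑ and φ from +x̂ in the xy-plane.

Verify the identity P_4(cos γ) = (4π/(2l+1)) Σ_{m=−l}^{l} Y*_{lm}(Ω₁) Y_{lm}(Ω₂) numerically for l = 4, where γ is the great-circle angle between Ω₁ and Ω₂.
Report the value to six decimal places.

Addition theorem: P_4(cos γ) = (4π/9) Σ_m Y*_{lm}(Ω₁) Y_{lm}(Ω₂), m = −4…4:
  m=-4: +0.081199+0.335298i × +0.000072-0.000031i = +0.000016+0.000022i  (running Σ = +0.000016+0.000022i)
  m=-3: +0.191998+0.298954i × -0.001820+0.000572i = -0.000520-0.000434i  (running Σ = -0.000504-0.000413i)
  m=-2: -0.041916-0.032977i × +0.025750-0.005295i = -0.001254-0.000627i  (running Σ = -0.001758-0.001040i)
  m=-1: -0.313401-0.108505i × -0.210676+0.021438i = +0.068352+0.016141i  (running Σ = +0.066594+0.015101i)
  m=0: -0.003409-0.000000i × +0.790645+0.000000i = -0.002696-0.000000i  (running Σ = +0.063899+0.015101i)
  m=1: +0.313401-0.108505i × +0.210676+0.021438i = +0.068352-0.016141i  (running Σ = +0.132251-0.001040i)
  m=2: -0.041916+0.032977i × +0.025750+0.005295i = -0.001254+0.000627i  (running Σ = +0.130997-0.000413i)
  m=3: -0.191998+0.298954i × +0.001820+0.000572i = -0.000520+0.000434i  (running Σ = +0.130476+0.000022i)
  m=4: +0.081199-0.335298i × +0.000072+0.000031i = +0.000016-0.000022i  (running Σ = +0.130493+0.000000i)
Σ over m = +0.130493+0.000000i; ×(4π/9) → +0.182202+0.000000i. Real part: 0.182202

0.182202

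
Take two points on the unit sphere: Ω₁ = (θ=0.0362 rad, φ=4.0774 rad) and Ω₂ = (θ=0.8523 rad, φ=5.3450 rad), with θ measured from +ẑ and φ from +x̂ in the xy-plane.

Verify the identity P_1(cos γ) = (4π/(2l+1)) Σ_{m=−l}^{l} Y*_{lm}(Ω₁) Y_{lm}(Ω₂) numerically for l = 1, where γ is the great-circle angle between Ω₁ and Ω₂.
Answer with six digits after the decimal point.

Term-by-term m-sum for l=1 (normalisation 4π/3 = 4.188790):
  term(m=-1) = (0.000971, -0.003104)   from Y*(Ω₁)=(-0.007417, -0.010067), Y(Ω₂)=(0.153777, 0.209756)
  term(m=+0) = (0.157043, 0.000000)   from Y*(Ω₁)=(0.488282, -0.000000), Y(Ω₂)=(0.321624, 0.000000)
  term(m=+1) = (0.000971, 0.003104)   from Y*(Ω₁)=(0.007417, -0.010067), Y(Ω₂)=(-0.153777, 0.209756)
Total Σ_m = (0.158985, 0.000000). Multiply by 4.188790: (0.665957, 0.000000). P_1(cos γ) = 0.665957

0.665957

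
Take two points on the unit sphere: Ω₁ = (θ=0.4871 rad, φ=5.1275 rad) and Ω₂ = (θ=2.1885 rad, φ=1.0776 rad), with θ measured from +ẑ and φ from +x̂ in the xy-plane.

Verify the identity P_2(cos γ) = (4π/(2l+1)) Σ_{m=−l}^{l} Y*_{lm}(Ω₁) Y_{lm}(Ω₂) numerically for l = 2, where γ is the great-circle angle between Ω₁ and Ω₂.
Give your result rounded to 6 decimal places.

0.335898

Addition theorem: P_2(cos γ) = (4π/5) Σ_m Y*_{lm}(Ω₁) Y_{lm}(Ω₂), m = −2…2:
  term(m=-2) = -0.005287+0.021071i   from Y*(Ω₁)=-0.057099-0.062462i, Y(Ω₂)=-0.141625-0.214103i
  term(m=-1) = +0.071691+0.091900i   from Y*(Ω₁)=+0.128870-0.292408i, Y(Ω₂)=-0.172689+0.321282i
  term(m=+0) = +0.000841+0.000000i   from Y*(Ω₁)=+0.423490-0.000000i, Y(Ω₂)=+0.001985+0.000000i
  term(m=+1) = +0.071691-0.091900i   from Y*(Ω₁)=-0.128870-0.292408i, Y(Ω₂)=+0.172689+0.321282i
  term(m=+2) = -0.005287-0.021071i   from Y*(Ω₁)=-0.057099+0.062462i, Y(Ω₂)=-0.141625+0.214103i
Total Σ_m = +0.133649-0.000000i. Multiply by 2.513274: +0.335898-0.000000i. P_2(cos γ) = 0.335898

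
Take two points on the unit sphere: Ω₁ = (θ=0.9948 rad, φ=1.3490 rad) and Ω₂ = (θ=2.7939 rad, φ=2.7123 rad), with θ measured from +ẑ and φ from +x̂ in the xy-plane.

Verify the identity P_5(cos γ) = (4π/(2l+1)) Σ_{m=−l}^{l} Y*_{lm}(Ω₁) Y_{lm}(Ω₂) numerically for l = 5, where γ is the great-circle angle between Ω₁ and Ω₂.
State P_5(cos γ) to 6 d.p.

-0.185813

Addition theorem: P_5(cos γ) = (4π/11) Σ_m Y*_{lm}(Ω₁) Y_{lm}(Ω₂), m = −5…5:
  m=-5: Y*=0.17238 + 0.08580j  Y=0.00116 - 0.00179j  product 0.00035 - 0.00021j
  m=-4: Y*=0.24977 - 0.30660j  Y=0.00271 - 0.01840j  product -0.00496 - 0.00543j
  m=-3: Y*=-0.21038 - 0.26808j  Y=-0.02657 - 0.09139j  product -0.01891 + 0.02635j
  m=-2: Y*=0.06451 - 0.03065j  Y=-0.19967 - 0.23127j  product -0.01997 - 0.00880j
  m=-1: Y*=-0.07712 - 0.34197j  Y=-0.49934 - 0.22858j  product -0.03966 + 0.18839j
  m=+0: Y*=-0.01414 + 0.00000j  Y=-0.25814 + 0.00000j  product 0.00365 + 0.00000j
  m=+1: Y*=0.07712 - 0.34197j  Y=0.49934 - 0.22858j  product -0.03966 - 0.18839j
  m=+2: Y*=0.06451 + 0.03065j  Y=-0.19967 + 0.23127j  product -0.01997 + 0.00880j
  m=+3: Y*=0.21038 - 0.26808j  Y=0.02657 - 0.09139j  product -0.01891 - 0.02635j
  m=+4: Y*=0.24977 + 0.30660j  Y=0.00271 + 0.01840j  product -0.00496 + 0.00543j
  m=+5: Y*=-0.17238 + 0.08580j  Y=-0.00116 - 0.00179j  product 0.00035 + 0.00021j
Σ over m = -0.16265 - 0.00000j; ×(4π/11) → -0.18581 - 0.00000j. Real part: -0.185813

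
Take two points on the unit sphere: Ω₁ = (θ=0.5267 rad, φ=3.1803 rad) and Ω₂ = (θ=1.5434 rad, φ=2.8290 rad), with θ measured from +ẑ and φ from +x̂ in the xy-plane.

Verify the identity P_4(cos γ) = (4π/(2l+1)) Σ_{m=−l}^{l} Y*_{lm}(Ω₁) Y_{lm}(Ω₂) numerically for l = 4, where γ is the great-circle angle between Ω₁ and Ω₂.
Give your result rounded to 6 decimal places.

Summing Y*_{l m}(θ₁,φ₁)·Y_{l m}(θ₂,φ₂) over m ∈ [−4, 4]; prefactor 4π/(2·4+1) = 1.396263:
  m=-4: Y*=0.02792 + 0.00436j  Y=0.13918 + 0.41938j  product 0.00206 + 0.01232j
  m=-3: Y*=-0.13652 - 0.01592j  Y=-0.02026 - 0.02761j  product 0.00233 + 0.00409j
  m=-2: Y*=0.35659 + 0.02766j  Y=-0.26962 - 0.19460j  product -0.09076 - 0.07685j
  m=-1: Y*=-0.45835 - 0.01775j  Y=0.03692 + 0.01193j  product -0.01671 - 0.00612j
  m=+0: Y*=0.01346 + 0.00000j  Y=0.31498 + 0.00000j  product 0.00424 + 0.00000j
  m=+1: Y*=0.45835 - 0.01775j  Y=-0.03692 + 0.01193j  product -0.01671 + 0.00612j
  m=+2: Y*=0.35659 - 0.02766j  Y=-0.26962 + 0.19460j  product -0.09076 + 0.07685j
  m=+3: Y*=0.13652 - 0.01592j  Y=0.02026 - 0.02761j  product 0.00233 - 0.00409j
  m=+4: Y*=0.02792 - 0.00436j  Y=0.13918 - 0.41938j  product 0.00206 - 0.01232j
Total Σ_m = -0.20193 + 0.00000j. Multiply by 1.396263: -0.28195 + 0.00000j. P_4(cos γ) = -0.281953

-0.281953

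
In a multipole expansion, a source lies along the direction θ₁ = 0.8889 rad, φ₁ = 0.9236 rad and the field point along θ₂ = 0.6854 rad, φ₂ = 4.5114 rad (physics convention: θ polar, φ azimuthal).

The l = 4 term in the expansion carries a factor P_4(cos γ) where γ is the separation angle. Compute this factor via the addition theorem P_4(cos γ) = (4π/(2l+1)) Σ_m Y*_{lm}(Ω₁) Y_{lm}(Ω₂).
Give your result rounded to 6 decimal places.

Expand P_4 via completeness: Σ_{m} conj(Y_{4,m}) at Ω₁ times Y_{4,m} at Ω₂ —
  [-4]  conj(Y_{4,-4})(Ω₁) = -0.136835-0.084424i ; Y_{4,-4}(Ω₂) = +0.049293+0.051158i ; Δ = -0.002426-0.011162i
  [-3]  conj(Y_{4,-3})(Ω₁) = -0.344089+0.133773i ; Y_{4,-3}(Ω₂) = +0.139364-0.202417i ; Δ = -0.020876+0.088292i
  [-2]  conj(Y_{4,-2})(Ω₁) = -0.097983+0.345420i ; Y_{4,-2}(Ω₂) = -0.394140-0.167559i ; Δ = +0.096497-0.119726i
  [-1]  conj(Y_{4,-1})(Ω₁) = -0.030617-0.040510i ; Y_{4,-1}(Ω₂) = -0.055322+0.271533i ; Δ = +0.012693-0.006072i
  [+0]  conj(Y_{4,0})(Ω₁) = -0.359058-0.000000i ; Y_{4,0}(Ω₂) = -0.254731+0.000000i ; Δ = +0.091463+0.000000i
  [+1]  conj(Y_{4,1})(Ω₁) = +0.030617-0.040510i ; Y_{4,1}(Ω₂) = +0.055322+0.271533i ; Δ = +0.012693+0.006072i
  [+2]  conj(Y_{4,2})(Ω₁) = -0.097983-0.345420i ; Y_{4,2}(Ω₂) = -0.394140+0.167559i ; Δ = +0.096497+0.119726i
  [+3]  conj(Y_{4,3})(Ω₁) = +0.344089+0.133773i ; Y_{4,3}(Ω₂) = -0.139364-0.202417i ; Δ = -0.020876-0.088292i
  [+4]  conj(Y_{4,4})(Ω₁) = -0.136835+0.084424i ; Y_{4,4}(Ω₂) = +0.049293-0.051158i ; Δ = -0.002426+0.011162i
Σ over m = +0.263241+0.000000i; ×(4π/9) → +0.367554+0.000000i. Real part: 0.367554

0.367554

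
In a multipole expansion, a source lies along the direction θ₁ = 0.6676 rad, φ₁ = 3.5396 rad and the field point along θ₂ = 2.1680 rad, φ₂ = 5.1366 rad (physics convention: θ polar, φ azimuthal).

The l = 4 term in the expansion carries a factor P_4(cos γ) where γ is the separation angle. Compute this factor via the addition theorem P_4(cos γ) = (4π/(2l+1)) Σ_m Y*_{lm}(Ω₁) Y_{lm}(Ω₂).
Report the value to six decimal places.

-0.213866

Summing Y*_{l m}(θ₁,φ₁)·Y_{l m}(θ₂,φ₂) over m ∈ [−4, 4]; prefactor 4π/(2·4+1) = 1.396263:
  term(m=-4) = 0.01338 - 0.00141j   from Y*(Ω₁)=-0.00138 + 0.06500j, Y(Ω₂)=-0.02601 - 0.20527j
  term(m=-3) = -0.00729 - 0.09254j   from Y*(Ω₁)=-0.08582 - 0.21689j, Y(Ω₂)=0.38042 + 0.11691j
  term(m=-2) = -0.11789 + 0.00618j   from Y*(Ω₁)=0.29752 + 0.30391j, Y(Ω₂)=-0.18353 + 0.20825j
  term(m=-1) = -0.00137 - 0.05239j   from Y*(Ω₁)=-0.27924 - 0.11741j, Y(Ω₂)=0.07121 + 0.15768j
  term(m=+0) = 0.07319 + 0.00000j   from Y*(Ω₁)=-0.23164 + 0.00000j, Y(Ω₂)=-0.31596 + 0.00000j
  term(m=+1) = -0.00137 + 0.05239j   from Y*(Ω₁)=0.27924 - 0.11741j, Y(Ω₂)=-0.07121 + 0.15768j
  term(m=+2) = -0.11789 - 0.00618j   from Y*(Ω₁)=0.29752 - 0.30391j, Y(Ω₂)=-0.18353 - 0.20825j
  term(m=+3) = -0.00729 + 0.09254j   from Y*(Ω₁)=0.08582 - 0.21689j, Y(Ω₂)=-0.38042 + 0.11691j
  term(m=+4) = 0.01338 + 0.00141j   from Y*(Ω₁)=-0.00138 - 0.06500j, Y(Ω₂)=-0.02601 + 0.20527j
Accumulated sum -0.15317 + 0.00000j; after 4π/(2l+1) scaling, -0.21387 + 0.00000j ⇒ P_4 = -0.213866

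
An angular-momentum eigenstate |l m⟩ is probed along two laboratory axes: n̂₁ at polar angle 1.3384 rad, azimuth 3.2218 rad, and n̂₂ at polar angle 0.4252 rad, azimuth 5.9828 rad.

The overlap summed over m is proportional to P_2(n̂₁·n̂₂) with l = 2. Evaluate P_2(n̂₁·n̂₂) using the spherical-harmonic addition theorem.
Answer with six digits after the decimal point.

Term-by-term m-sum for l=2 (normalisation 4π/5 = 2.513274):
  m=-2: (0.361089, 0.058426) × (0.054219, 0.037155) = (0.017407, 0.016584)  (running Σ = (0.017407, 0.016584))
  m=-1: (-0.172586, -0.013872) × (0.277303, 0.085897) = (-0.046667, -0.018671)  (running Σ = (-0.029260, -0.002088))
  m=0: (-0.265204, -0.000000) × (0.469783, 0.000000) = (-0.124588, -0.000000)  (running Σ = (-0.153848, -0.002088))
  m=1: (0.172586, -0.013872) × (-0.277303, 0.085897) = (-0.046667, 0.018671)  (running Σ = (-0.200515, 0.016584))
  m=2: (0.361089, -0.058426) × (0.054219, -0.037155) = (0.017407, -0.016584)  (running Σ = (-0.183108, 0.000000))
Σ over m = (-0.183108, 0.000000); ×(4π/5) → (-0.460201, 0.000000). Real part: -0.460201

-0.460201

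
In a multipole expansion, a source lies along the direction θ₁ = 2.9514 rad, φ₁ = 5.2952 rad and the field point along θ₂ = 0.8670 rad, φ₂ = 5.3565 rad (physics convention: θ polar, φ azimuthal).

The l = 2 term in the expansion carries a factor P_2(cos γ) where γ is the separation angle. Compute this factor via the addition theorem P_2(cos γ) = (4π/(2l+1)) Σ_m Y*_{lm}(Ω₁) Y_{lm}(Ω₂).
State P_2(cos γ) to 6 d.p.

Expand P_2 via completeness: Σ_{m} conj(Y_{2,m}) at Ω₁ times Y_{2,m} at Ω₂ —
  term(m=-2) = (0.003076, -0.000379)   from Y*(Ω₁)=(-0.005442, -0.012687), Y(Ω₂)=(-0.062602, 0.215614)
  term(m=-1) = (-0.054559, 0.003349)   from Y*(Ω₁)=(-0.078932, 0.119740), Y(Ω₂)=(0.228871, 0.304774)
  term(m=+0) = (0.048252, 0.000000)   from Y*(Ω₁)=(0.596968, -0.000000), Y(Ω₂)=(0.080828, 0.000000)
  term(m=+1) = (-0.054559, -0.003349)   from Y*(Ω₁)=(0.078932, 0.119740), Y(Ω₂)=(-0.228871, 0.304774)
  term(m=+2) = (0.003076, 0.000379)   from Y*(Ω₁)=(-0.005442, 0.012687), Y(Ω₂)=(-0.062602, -0.215614)
Total Σ_m = (-0.054713, 0.000000). Multiply by 2.513274: (-0.137509, 0.000000). P_2(cos γ) = -0.137509

-0.137509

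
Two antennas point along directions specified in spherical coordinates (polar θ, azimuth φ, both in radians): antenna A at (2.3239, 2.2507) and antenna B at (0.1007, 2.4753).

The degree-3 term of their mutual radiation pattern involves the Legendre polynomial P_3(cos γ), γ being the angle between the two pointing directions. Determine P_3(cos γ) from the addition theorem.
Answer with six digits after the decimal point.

Addition theorem: P_3(cos γ) = (4π/7) Σ_m Y*_{lm}(Ω₁) Y_{lm}(Ω₂), m = −3…3:
  term(m=-3) = (0.000054, -0.000043)   from Y*(Ω₁)=(0.144532, 0.073220), Y(Ω₂)=(0.000176, -0.000386)
  term(m=-2) = (-0.003444, 0.001660)   from Y*(Ω₁)=(0.077913, 0.363778), Y(Ω₂)=(0.002425, 0.009986)
  term(m=-1) = (0.039483, -0.009020)   from Y*(Ω₁)=(-0.198441, 0.245443), Y(Ω₂)=(-0.100871, -0.079309)
  term(m=+0) = (0.122173, 0.000000)   from Y*(Ω₁)=(0.168791, -0.000000), Y(Ω₂)=(0.723810, 0.000000)
  term(m=+1) = (0.039483, 0.009020)   from Y*(Ω₁)=(0.198441, 0.245443), Y(Ω₂)=(0.100871, -0.079309)
  term(m=+2) = (-0.003444, -0.001660)   from Y*(Ω₁)=(0.077913, -0.363778), Y(Ω₂)=(0.002425, -0.009986)
  term(m=+3) = (0.000054, 0.000043)   from Y*(Ω₁)=(-0.144532, 0.073220), Y(Ω₂)=(-0.000176, -0.000386)
Total Σ_m = (0.194358, -0.000000). Multiply by 1.795196: (0.348910, -0.000000). P_3(cos γ) = 0.348910

0.348910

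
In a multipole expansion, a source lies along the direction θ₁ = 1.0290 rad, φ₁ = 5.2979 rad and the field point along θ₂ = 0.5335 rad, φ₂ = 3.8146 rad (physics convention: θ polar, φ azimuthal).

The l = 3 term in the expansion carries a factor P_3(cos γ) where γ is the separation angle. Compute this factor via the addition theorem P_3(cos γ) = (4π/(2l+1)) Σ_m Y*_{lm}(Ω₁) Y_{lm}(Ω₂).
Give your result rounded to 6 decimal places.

Term-by-term m-sum for l=3 (normalisation 4π/7 = 1.795196):
  m=-3: -0.257898-0.048460i × +0.023781+0.049454i = -0.003737-0.013906i  (running Σ = -0.003737-0.013906i)
  m=-2: -0.150573-0.356364i × +0.050726-0.221853i = -0.086699+0.015328i  (running Σ = -0.090435+0.001422i)
  m=-1: +0.050436-0.076065i × -0.347878+0.277315i = +0.003548+0.040448i  (running Σ = -0.086887+0.041870i)
  m=0: -0.321447-0.000000i × +0.227134+0.000000i = -0.073011-0.000000i  (running Σ = -0.159898+0.041870i)
  m=1: -0.050436-0.076065i × +0.347878+0.277315i = +0.003548-0.040448i  (running Σ = -0.156350+0.001422i)
  m=2: -0.150573+0.356364i × +0.050726+0.221853i = -0.086699-0.015328i  (running Σ = -0.243049-0.013906i)
  m=3: +0.257898-0.048460i × -0.023781+0.049454i = -0.003737+0.013906i  (running Σ = -0.246785+0.000000i)
Σ over m = -0.246785+0.000000i; ×(4π/7) → -0.443028+0.000000i. Real part: -0.443028

-0.443028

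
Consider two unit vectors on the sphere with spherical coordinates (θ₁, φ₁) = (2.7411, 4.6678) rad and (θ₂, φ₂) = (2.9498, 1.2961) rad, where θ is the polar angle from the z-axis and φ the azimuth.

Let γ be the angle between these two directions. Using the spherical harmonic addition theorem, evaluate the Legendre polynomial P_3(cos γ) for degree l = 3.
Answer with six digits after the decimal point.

0.190446

Term-by-term m-sum for l=3 (normalisation 4π/7 = 1.795196):
  m=-3: (0.003298, 0.024504) × (-0.002121, 0.001963) = (-0.000055, -0.000045)  (running Σ = (-0.000055, -0.000045))
  m=-2: (0.142481, -0.012740) × (0.031089, 0.019035) = (0.004672, 0.002316)  (running Σ = (0.004617, 0.002271))
  m=-1: (-0.018197, -0.407831) × (0.063806, -0.226406) = (-0.093496, -0.021902)  (running Σ = (-0.088879, -0.019632))
  m=0: (-0.426121, -0.000000) × (-0.666113, 0.000000) = (0.283845, 0.000000)  (running Σ = (0.194966, -0.019632))
  m=1: (0.018197, -0.407831) × (-0.063806, -0.226406) = (-0.093496, 0.021902)  (running Σ = (0.101469, 0.002271))
  m=2: (0.142481, 0.012740) × (0.031089, -0.019035) = (0.004672, -0.002316)  (running Σ = (0.106141, -0.000045))
  m=3: (-0.003298, 0.024504) × (0.002121, 0.001963) = (-0.000055, 0.000045)  (running Σ = (0.106086, -0.000000))
Total Σ_m = (0.106086, -0.000000). Multiply by 1.795196: (0.190446, -0.000000). P_3(cos γ) = 0.190446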